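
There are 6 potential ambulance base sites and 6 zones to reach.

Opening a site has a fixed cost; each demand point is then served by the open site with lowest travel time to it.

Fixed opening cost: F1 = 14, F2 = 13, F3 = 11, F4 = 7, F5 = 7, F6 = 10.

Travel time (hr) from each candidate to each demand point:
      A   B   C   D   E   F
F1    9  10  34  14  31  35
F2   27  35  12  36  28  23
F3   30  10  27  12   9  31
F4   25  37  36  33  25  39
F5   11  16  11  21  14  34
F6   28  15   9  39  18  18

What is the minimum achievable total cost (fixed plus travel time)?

97

Open {F3, F5, F6}: assign each demand point to its cheapest open site.
  A→F5 11, B→F3 10, C→F6 9, D→F3 12, E→F3 9, F→F6 18
  travel time 69, fixed 28 → total 97.
Compare {F1, F6}: travel time 78 + fixed 24 = 102.
Compare {F3, F5}: travel time 84 + fixed 18 = 102.
Compare {F1, F3, F6}: travel time 67 + fixed 35 = 102.
All other subsets cost ≥ 102. Minimum total cost: 97.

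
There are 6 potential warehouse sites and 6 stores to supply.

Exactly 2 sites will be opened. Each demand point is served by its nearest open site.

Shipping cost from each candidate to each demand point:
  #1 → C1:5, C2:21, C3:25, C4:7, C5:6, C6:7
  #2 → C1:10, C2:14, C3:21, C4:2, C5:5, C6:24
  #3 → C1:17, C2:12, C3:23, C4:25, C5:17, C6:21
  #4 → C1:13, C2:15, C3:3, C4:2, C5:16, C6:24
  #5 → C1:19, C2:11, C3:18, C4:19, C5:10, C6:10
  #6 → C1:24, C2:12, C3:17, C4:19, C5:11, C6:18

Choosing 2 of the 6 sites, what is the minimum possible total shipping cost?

38

Open {#1, #4}.
  C1→#1 5, C2→#4 15, C3→#4 3, C4→#4 2, C5→#1 6, C6→#1 7  ⇒ total 38.
Compare {#4, #5}: total 49.
Compare {#1, #2}: total 54.
No size-2 selection does better; minimum is 38.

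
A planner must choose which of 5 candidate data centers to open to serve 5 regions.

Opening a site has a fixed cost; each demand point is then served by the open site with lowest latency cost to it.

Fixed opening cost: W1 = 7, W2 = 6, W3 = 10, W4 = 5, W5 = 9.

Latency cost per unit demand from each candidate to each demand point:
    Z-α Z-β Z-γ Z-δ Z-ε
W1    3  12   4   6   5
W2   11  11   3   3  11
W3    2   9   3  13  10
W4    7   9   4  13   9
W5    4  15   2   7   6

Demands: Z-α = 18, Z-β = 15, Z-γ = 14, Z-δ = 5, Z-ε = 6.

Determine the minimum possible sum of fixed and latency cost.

275

Open {W2, W3, W5}: assign each demand point to its cheapest open site.
  Z-α→W3 18×2=36, Z-β→W3 15×9=135, Z-γ→W5 14×2=28, Z-δ→W2 5×3=15, Z-ε→W5 6×6=36
  latency cost 250, fixed 25 → total 275.
Compare {W1, W2, W3, W5}: latency cost 244 + fixed 32 = 276.
Compare {W2, W3, W4, W5}: latency cost 250 + fixed 30 = 280.
Compare {W1, W2, W3}: latency cost 258 + fixed 23 = 281.
All other subsets cost ≥ 276. Minimum total cost: 275.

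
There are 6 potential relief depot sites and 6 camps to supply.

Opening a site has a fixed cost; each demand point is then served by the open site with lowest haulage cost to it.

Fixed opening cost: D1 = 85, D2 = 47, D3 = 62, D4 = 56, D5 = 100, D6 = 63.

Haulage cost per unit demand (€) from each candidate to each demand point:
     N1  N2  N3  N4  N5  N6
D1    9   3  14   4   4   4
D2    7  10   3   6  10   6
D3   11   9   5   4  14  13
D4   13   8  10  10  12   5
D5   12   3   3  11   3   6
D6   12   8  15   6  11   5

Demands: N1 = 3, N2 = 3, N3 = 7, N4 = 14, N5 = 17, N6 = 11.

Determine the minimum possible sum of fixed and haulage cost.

351

Open {D1, D2}: assign each demand point to its cheapest open site.
  N1→D2 3×7=21, N2→D1 3×3=9, N3→D2 7×3=21, N4→D1 14×4=56, N5→D1 17×4=68, N6→D1 11×4=44
  haulage cost 219, fixed 132 → total 351.
Compare {D1, D3}: haulage cost 239 + fixed 147 = 386.
Compare {D1}: haulage cost 302 + fixed 85 = 387.
Compare {D1, D5}: haulage cost 208 + fixed 185 = 393.
All other subsets cost ≥ 386. Minimum total cost: 351.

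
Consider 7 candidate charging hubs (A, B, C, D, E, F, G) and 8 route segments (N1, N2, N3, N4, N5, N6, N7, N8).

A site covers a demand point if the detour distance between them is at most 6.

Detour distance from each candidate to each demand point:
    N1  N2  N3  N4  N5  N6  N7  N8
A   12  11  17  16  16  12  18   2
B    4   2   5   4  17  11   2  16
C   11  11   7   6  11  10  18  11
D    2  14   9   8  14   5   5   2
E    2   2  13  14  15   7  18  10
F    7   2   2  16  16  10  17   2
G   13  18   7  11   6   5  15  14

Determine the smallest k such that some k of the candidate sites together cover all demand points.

Coverage sets (demand points within 6 of each site):
  A: {N8}
  B: {N1, N2, N3, N4, N7}
  C: {N4}
  D: {N1, N6, N7, N8}
  E: {N1, N2}
  F: {N2, N3, N8}
  G: {N5, N6}
No 2 sites suffice: every size-2 union leaves at least one demand point uncovered.
But {A, B, G} covers everything, so the minimum is 3.

3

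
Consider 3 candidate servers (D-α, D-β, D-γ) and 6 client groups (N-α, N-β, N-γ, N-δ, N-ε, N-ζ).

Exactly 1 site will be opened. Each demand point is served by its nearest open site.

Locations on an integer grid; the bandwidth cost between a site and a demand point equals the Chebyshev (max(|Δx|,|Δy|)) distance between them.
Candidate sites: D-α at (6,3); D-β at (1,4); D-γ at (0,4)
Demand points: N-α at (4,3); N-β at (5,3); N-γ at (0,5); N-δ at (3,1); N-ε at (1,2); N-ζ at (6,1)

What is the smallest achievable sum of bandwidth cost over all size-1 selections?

18

Open {D-β}.
  N-α→D-β 3, N-β→D-β 4, N-γ→D-β 1, N-δ→D-β 3, N-ε→D-β 2, N-ζ→D-β 5  ⇒ total 18.
Compare {D-α}: total 19.
Compare {D-γ}: total 21.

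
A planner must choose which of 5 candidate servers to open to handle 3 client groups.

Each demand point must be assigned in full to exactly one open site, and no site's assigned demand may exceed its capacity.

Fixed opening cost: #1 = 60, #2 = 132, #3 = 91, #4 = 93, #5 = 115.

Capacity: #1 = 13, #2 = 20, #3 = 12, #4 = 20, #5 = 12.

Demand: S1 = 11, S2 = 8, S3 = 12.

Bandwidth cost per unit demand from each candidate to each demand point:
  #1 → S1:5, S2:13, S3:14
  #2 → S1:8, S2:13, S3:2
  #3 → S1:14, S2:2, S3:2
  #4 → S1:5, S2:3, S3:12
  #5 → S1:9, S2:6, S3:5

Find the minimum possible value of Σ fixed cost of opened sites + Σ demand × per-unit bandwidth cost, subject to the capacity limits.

287

Open {#3, #4}; cheapest assignment that respects the capacities:
  #3 (cap 12, load 12): S3 — cost 12×2 = 24
  #4 (cap 20, load 19): S1, S2 — cost 11×5 + 8×3 = 79
  Shipping 103, fixed 184 → total 287.
  Any other capacity-feasible assignment to {#3, #4} ships for at least 103.
Compare {#2, #4}: its best feasible assignment gives total 328.
Compare {#4, #5}: its best feasible assignment gives total 347.
Every other set of open sites that can feasibly serve all demand totals ≥ 328 even under its best assignment. Minimum: 287.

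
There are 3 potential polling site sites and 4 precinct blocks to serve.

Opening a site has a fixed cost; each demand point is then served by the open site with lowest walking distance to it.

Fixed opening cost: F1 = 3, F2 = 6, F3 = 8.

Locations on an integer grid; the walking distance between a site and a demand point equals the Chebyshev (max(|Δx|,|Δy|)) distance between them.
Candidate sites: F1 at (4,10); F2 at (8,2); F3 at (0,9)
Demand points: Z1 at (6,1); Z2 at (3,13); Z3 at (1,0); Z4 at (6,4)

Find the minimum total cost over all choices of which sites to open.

23

Open {F1, F2}: assign each demand point to its cheapest open site.
  Z1→F2 2, Z2→F1 3, Z3→F2 7, Z4→F2 2
  walking distance 14, fixed 9 → total 23.
Compare {F2}: walking distance 22 + fixed 6 = 28.
Compare {F2, F3}: walking distance 15 + fixed 14 = 29.
Compare {F1}: walking distance 28 + fixed 3 = 31.
All other subsets cost ≥ 28. Minimum total cost: 23.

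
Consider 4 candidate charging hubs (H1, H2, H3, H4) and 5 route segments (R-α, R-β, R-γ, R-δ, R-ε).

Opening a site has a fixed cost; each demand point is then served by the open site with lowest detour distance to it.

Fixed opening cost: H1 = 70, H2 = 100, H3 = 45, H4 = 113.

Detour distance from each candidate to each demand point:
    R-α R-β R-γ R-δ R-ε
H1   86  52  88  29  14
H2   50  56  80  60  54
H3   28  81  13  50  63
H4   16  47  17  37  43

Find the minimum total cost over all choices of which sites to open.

251

Open {H1, H3}: assign each demand point to its cheapest open site.
  R-α→H3 28, R-β→H1 52, R-γ→H3 13, R-δ→H1 29, R-ε→H1 14
  detour distance 136, fixed 115 → total 251.
Compare {H4}: detour distance 160 + fixed 113 = 273.
Compare {H3}: detour distance 235 + fixed 45 = 280.
Compare {H1, H4}: detour distance 123 + fixed 183 = 306.
All other subsets cost ≥ 273. Minimum total cost: 251.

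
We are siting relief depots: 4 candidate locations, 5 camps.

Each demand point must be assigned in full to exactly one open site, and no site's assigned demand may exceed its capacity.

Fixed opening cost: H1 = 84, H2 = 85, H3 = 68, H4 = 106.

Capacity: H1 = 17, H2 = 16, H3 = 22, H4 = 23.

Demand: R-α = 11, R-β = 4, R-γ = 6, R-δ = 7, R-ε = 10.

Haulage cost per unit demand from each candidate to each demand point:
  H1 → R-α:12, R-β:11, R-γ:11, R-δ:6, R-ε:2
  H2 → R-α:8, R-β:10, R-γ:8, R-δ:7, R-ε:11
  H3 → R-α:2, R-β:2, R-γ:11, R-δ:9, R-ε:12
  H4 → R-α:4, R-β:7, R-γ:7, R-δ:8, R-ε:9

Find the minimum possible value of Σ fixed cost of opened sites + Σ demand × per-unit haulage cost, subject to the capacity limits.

310

Open {H1, H3}; cheapest assignment that respects the capacities:
  H1 (cap 17, load 17): R-δ, R-ε — cost 7×6 + 10×2 = 62
  H3 (cap 22, load 21): R-α, R-β, R-γ — cost 11×2 + 4×2 + 6×11 = 96
  Shipping 158, fixed 152 → total 310.
  Any other capacity-feasible assignment to {H1, H3} ships for at least 158.
Compare {H1, H4}: its best feasible assignment gives total 366.
Compare {H1, H2, H3}: its best feasible assignment gives total 377.
Every other set of open sites that can feasibly serve all demand totals ≥ 366 even under its best assignment. Minimum: 310.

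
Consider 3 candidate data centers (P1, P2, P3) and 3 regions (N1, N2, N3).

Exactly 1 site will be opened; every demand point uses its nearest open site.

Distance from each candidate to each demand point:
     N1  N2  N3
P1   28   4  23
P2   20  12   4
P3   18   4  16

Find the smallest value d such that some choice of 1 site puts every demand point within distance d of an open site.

Open {P3}.
  Farthest demand point is N1 at distance 18 (to P3); all others are ≤ 18.
With {P2} the worst case is 20.
With {P1} the worst case is 28.
No size-1 selection achieves below 18.

18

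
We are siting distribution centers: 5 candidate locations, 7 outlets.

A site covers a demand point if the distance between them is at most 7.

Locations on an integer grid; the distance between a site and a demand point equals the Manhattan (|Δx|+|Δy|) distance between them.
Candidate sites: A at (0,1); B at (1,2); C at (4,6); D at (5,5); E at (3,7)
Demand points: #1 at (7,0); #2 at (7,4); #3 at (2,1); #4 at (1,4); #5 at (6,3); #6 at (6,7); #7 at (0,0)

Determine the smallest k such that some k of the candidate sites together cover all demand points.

Coverage sets (demand points within 7 of each site):
  A: {#3, #4, #7}
  B: {#3, #4, #5, #7}
  C: {#2, #3, #4, #5, #6}
  D: {#1, #2, #3, #4, #5, #6}
  E: {#2, #3, #4, #5, #6}
No single site covers all 7 demand points.
But {A, D} covers everything, so the minimum is 2.

2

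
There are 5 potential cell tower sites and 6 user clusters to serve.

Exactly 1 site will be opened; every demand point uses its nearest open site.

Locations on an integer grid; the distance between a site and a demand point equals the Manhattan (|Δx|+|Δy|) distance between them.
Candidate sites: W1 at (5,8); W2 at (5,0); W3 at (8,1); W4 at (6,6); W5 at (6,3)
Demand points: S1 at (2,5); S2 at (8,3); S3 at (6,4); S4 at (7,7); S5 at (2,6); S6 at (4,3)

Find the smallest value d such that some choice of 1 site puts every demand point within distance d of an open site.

Open {W4}.
  Farthest demand point is S1 at distance 5 (to W4); all others are ≤ 5.
With {W5} the worst case is 7.
With {W1} the worst case is 8.
No size-1 selection achieves below 5.

5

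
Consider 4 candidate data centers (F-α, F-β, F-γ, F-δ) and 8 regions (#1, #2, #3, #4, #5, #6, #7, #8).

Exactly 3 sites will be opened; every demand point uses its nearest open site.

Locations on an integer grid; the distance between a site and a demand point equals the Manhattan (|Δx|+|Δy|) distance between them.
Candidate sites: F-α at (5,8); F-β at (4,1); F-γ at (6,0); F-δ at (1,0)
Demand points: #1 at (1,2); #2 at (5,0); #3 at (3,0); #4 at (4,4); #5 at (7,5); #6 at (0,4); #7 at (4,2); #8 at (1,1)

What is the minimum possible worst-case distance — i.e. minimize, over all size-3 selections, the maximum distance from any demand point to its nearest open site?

5

Open {F-α, F-β, F-δ}.
  Farthest demand point is #5 at distance 5 (to F-α); all others are ≤ 5.
With {F-α, F-γ, F-δ} the worst case is 5.
With {F-β, F-γ, F-δ} the worst case is 6.
No size-3 selection achieves below 5.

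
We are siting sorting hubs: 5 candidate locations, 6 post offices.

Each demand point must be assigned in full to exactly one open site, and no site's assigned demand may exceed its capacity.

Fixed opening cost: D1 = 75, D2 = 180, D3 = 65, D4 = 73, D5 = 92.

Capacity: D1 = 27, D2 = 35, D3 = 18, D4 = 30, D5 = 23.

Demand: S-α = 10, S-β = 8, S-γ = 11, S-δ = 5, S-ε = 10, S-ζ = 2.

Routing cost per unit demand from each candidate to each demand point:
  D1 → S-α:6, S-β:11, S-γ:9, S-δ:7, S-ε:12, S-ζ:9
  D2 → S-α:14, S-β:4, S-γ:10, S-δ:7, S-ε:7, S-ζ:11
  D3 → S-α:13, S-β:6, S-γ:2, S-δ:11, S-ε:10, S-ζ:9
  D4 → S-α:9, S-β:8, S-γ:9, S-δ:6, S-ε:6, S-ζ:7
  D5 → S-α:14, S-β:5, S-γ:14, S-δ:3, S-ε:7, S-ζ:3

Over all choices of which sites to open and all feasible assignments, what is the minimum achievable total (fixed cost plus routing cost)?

443

Open {D3, D4}; cheapest assignment that respects the capacities:
  D3 (cap 18, load 16): S-γ, S-δ — cost 11×2 + 5×11 = 77
  D4 (cap 30, load 30): S-α, S-β, S-ε, S-ζ — cost 10×9 + 8×8 + 10×6 + 2×7 = 228
  Shipping 305, fixed 138 → total 443.
  Any other capacity-feasible assignment to {D3, D4} ships for at least 305.
Compare {D1, D3, D5}: its best feasible assignment gives total 457.
Compare {D1, D3, D4}: its best feasible assignment gives total 463.
Every other set of open sites that can feasibly serve all demand totals ≥ 457 even under its best assignment. Minimum: 443.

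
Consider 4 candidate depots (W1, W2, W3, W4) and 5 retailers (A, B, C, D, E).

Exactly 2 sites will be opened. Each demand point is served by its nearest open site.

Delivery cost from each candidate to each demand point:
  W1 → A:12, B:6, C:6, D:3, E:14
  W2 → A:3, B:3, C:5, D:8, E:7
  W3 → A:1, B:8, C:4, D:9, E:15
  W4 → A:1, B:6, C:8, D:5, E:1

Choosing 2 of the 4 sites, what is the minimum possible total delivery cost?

Open {W2, W4}.
  A→W4 1, B→W2 3, C→W2 5, D→W4 5, E→W4 1  ⇒ total 15.
Compare {W1, W4}: total 17.
Compare {W3, W4}: total 17.
No size-2 selection does better; minimum is 15.

15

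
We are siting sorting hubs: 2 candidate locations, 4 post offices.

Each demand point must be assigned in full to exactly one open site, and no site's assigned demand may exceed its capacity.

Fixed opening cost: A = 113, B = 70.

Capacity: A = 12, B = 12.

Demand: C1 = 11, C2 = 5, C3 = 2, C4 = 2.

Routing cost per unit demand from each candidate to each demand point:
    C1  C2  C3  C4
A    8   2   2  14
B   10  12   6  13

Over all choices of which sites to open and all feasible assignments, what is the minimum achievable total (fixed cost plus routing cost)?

335

Open {A, B}; cheapest assignment that respects the capacities:
  A (cap 12, load 9): C2, C3, C4 — cost 5×2 + 2×2 + 2×14 = 42
  B (cap 12, load 11): C1 — cost 11×10 = 110
  Shipping 152, fixed 183 → total 335.
  Any other capacity-feasible assignment to {A, B} ships for at least 152.
Total demand is 20 and no other set of sites has combined capacity ≥ 20, so {A, B} is the only feasible choice of open sites. Minimum: 335.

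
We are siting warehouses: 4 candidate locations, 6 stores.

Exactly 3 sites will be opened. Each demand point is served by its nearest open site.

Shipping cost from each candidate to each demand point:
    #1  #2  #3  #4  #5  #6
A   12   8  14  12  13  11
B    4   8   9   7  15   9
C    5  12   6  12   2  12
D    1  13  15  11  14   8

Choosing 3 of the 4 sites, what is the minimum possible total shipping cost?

32

Open {B, C, D}.
  #1→D 1, #2→B 8, #3→C 6, #4→B 7, #5→C 2, #6→D 8  ⇒ total 32.
Compare {A, B, C}: total 36.
Compare {A, C, D}: total 36.
No size-3 selection does better; minimum is 32.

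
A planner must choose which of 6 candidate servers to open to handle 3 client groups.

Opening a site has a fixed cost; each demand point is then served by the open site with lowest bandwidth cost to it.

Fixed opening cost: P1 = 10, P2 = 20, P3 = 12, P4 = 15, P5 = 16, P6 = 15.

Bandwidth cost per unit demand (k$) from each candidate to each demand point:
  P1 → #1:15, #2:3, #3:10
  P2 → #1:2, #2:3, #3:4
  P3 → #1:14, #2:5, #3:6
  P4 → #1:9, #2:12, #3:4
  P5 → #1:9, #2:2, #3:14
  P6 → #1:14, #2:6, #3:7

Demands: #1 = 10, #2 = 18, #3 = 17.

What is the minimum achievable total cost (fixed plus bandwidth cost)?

160

Open {P2, P5}: assign each demand point to its cheapest open site.
  #1→P2 10×2=20, #2→P5 18×2=36, #3→P2 17×4=68
  bandwidth cost 124, fixed 36 → total 160.
Compare {P2}: bandwidth cost 142 + fixed 20 = 162.
Compare {P1, P2, P5}: bandwidth cost 124 + fixed 46 = 170.
Compare {P1, P2}: bandwidth cost 142 + fixed 30 = 172.
All other subsets cost ≥ 162. Minimum total cost: 160.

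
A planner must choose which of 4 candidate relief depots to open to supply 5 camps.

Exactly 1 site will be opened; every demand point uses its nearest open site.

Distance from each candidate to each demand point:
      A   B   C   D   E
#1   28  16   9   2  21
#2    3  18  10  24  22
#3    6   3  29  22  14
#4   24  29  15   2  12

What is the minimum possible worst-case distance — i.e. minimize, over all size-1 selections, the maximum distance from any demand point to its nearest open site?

24

Open {#2}.
  Farthest demand point is D at distance 24 (to #2); all others are ≤ 24.
With {#1} the worst case is 28.
With {#3} the worst case is 29.
No size-1 selection achieves below 24.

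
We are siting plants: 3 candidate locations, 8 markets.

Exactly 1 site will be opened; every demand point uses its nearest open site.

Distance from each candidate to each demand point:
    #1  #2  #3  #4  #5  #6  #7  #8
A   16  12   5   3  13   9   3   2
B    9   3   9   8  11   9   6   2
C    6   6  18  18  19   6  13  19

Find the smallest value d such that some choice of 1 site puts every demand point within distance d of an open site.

11

Open {B}.
  Farthest demand point is #5 at distance 11 (to B); all others are ≤ 11.
With {A} the worst case is 16.
With {C} the worst case is 19.
No size-1 selection achieves below 11.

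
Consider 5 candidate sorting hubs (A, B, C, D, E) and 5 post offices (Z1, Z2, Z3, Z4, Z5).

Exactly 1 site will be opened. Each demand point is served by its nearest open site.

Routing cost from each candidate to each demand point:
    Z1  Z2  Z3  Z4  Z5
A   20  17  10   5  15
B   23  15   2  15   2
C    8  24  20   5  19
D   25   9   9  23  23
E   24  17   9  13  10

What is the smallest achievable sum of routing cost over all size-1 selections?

Open {B}.
  Z1→B 23, Z2→B 15, Z3→B 2, Z4→B 15, Z5→B 2  ⇒ total 57.
Compare {A}: total 67.
Compare {E}: total 73.
No size-1 selection does better; minimum is 57.

57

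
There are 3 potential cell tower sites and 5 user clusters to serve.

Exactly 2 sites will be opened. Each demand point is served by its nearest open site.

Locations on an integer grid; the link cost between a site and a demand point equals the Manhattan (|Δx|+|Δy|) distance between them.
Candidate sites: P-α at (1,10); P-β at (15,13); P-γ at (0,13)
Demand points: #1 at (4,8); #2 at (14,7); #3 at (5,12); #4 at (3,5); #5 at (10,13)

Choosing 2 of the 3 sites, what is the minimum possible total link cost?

Open {P-α, P-β}.
  #1→P-α 5, #2→P-β 7, #3→P-α 6, #4→P-α 7, #5→P-β 5  ⇒ total 30.
Compare {P-β, P-γ}: total 38.
Compare {P-α, P-γ}: total 44.

30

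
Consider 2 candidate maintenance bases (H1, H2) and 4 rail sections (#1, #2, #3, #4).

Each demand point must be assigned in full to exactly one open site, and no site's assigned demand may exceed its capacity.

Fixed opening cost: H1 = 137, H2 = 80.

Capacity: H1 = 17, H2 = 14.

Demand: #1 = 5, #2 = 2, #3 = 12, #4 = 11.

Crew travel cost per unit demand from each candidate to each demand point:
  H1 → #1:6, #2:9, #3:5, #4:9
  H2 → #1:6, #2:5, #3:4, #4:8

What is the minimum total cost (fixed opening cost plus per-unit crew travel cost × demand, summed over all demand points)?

Open {H1, H2}; cheapest assignment that respects the capacities:
  H1 (cap 17, load 16): #1, #4 — cost 5×6 + 11×9 = 129
  H2 (cap 14, load 14): #2, #3 — cost 2×5 + 12×4 = 58
  Shipping 187, fixed 217 → total 404.
  Any other capacity-feasible assignment to {H1, H2} ships for at least 187.
Total demand is 30 and no other set of sites has combined capacity ≥ 30, so {H1, H2} is the only feasible choice of open sites. Minimum: 404.

404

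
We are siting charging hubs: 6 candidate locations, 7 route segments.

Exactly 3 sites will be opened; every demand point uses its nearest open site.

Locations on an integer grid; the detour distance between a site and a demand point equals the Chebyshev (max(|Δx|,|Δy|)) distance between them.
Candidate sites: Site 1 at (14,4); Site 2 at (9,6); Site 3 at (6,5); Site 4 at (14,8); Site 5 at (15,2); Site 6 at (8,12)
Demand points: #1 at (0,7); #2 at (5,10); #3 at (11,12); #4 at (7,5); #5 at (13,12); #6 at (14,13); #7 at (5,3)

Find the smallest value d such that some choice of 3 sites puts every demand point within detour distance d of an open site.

Open {Site 1, Site 3, Site 4}.
  Farthest demand point is #1 at detour distance 6 (to Site 3); all others are ≤ 6.
With {Site 1, Site 3, Site 6} the worst case is 6.
With {Site 2, Site 3, Site 4} the worst case is 6.
No size-3 selection achieves below 6.

6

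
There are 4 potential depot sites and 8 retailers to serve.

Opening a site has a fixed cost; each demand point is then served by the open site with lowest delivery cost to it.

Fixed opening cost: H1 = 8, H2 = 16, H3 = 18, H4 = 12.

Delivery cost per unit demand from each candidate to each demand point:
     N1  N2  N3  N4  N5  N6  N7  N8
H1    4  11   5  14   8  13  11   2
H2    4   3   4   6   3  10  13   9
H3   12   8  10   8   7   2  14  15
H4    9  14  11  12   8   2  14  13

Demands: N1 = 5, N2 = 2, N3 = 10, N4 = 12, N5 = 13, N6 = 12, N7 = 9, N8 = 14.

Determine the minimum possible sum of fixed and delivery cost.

364

Open {H1, H2, H4}: assign each demand point to its cheapest open site.
  N1→H1 5×4=20, N2→H2 2×3=6, N3→H2 10×4=40, N4→H2 12×6=72, N5→H2 13×3=39, N6→H4 12×2=24, N7→H1 9×11=99, N8→H1 14×2=28
  delivery cost 328, fixed 36 → total 364.
Compare {H1, H2, H3}: delivery cost 328 + fixed 42 = 370.
Compare {H1, H2, H3, H4}: delivery cost 328 + fixed 54 = 382.
Compare {H1, H2}: delivery cost 424 + fixed 24 = 448.
All other subsets cost ≥ 370. Minimum total cost: 364.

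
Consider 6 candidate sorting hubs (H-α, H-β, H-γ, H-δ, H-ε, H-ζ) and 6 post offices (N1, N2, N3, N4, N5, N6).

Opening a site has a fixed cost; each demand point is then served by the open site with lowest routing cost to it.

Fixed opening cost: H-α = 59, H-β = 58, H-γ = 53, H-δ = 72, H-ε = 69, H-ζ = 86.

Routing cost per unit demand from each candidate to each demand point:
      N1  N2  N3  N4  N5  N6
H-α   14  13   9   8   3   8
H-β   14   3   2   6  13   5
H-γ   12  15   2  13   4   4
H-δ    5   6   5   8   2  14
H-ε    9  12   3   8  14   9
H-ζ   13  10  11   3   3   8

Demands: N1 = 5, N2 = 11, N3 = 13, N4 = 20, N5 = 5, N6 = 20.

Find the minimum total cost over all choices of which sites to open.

443

Open {H-β, H-ζ}: assign each demand point to its cheapest open site.
  N1→H-ζ 5×13=65, N2→H-β 11×3=33, N3→H-β 13×2=26, N4→H-ζ 20×3=60, N5→H-ζ 5×3=15, N6→H-β 20×5=100
  routing cost 299, fixed 144 → total 443.
Compare {H-β, H-δ}: routing cost 314 + fixed 130 = 444.
Compare {H-β, H-γ}: routing cost 339 + fixed 111 = 450.
Compare {H-β, H-δ, H-ζ}: routing cost 254 + fixed 216 = 470.
All other subsets cost ≥ 444. Minimum total cost: 443.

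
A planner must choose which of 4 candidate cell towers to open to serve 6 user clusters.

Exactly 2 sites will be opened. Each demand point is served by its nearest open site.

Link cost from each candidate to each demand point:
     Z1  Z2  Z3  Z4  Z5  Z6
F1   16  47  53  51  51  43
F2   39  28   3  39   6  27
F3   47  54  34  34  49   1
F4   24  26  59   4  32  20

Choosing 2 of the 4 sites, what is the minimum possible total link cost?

83

Open {F2, F4}.
  Z1→F4 24, Z2→F4 26, Z3→F2 3, Z4→F4 4, Z5→F2 6, Z6→F4 20  ⇒ total 83.
Compare {F2, F3}: total 111.
Compare {F1, F2}: total 119.
No size-2 selection does better; minimum is 83.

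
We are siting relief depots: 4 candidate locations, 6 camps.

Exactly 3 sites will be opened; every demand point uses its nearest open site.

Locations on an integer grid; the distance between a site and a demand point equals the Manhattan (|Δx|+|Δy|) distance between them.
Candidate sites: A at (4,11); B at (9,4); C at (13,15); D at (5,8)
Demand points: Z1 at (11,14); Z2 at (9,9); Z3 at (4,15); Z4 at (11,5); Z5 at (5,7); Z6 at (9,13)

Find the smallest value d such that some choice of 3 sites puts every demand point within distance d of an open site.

Open {A, B, C}.
  Farthest demand point is Z6 at distance 6 (to C); all others are ≤ 6.
With {B, C, D} the worst case is 8.
With {A, C, D} the worst case is 9.
No size-3 selection achieves below 6.

6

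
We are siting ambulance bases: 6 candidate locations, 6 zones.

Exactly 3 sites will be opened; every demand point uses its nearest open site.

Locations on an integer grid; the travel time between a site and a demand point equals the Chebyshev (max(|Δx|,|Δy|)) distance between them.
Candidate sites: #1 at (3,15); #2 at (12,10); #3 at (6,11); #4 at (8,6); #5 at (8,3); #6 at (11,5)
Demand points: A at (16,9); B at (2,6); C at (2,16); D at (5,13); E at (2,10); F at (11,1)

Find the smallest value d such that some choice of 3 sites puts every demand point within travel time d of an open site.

Open {#1, #3, #6}.
  Farthest demand point is A at travel time 5 (to #6); all others are ≤ 5.
With {#2, #3, #4} the worst case is 5.
With {#2, #3, #5} the worst case is 5.
No size-3 selection achieves below 5.

5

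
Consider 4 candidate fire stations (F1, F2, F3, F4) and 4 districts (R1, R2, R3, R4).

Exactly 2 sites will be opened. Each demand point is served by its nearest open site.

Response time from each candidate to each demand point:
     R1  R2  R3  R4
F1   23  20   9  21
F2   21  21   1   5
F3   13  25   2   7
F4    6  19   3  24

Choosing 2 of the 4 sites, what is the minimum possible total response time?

Open {F2, F4}.
  R1→F4 6, R2→F4 19, R3→F2 1, R4→F2 5  ⇒ total 31.
Compare {F3, F4}: total 34.
Compare {F2, F3}: total 40.
No size-2 selection does better; minimum is 31.

31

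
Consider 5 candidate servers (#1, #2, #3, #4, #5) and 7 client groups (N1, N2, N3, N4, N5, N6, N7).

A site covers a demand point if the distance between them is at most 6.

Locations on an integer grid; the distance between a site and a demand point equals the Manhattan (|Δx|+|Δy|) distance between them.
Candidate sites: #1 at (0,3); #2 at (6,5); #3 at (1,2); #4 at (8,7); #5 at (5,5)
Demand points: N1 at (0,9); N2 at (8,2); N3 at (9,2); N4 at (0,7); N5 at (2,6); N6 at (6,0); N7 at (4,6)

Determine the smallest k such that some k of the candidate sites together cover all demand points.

2

Coverage sets (demand points within 6 of each site):
  #1: {N1, N4, N5}
  #2: {N2, N3, N5, N6, N7}
  #3: {N4, N5}
  #4: {N2, N3, N7}
  #5: {N2, N5, N6, N7}
No single site covers all 7 demand points.
But {#1, #2} covers everything, so the minimum is 2.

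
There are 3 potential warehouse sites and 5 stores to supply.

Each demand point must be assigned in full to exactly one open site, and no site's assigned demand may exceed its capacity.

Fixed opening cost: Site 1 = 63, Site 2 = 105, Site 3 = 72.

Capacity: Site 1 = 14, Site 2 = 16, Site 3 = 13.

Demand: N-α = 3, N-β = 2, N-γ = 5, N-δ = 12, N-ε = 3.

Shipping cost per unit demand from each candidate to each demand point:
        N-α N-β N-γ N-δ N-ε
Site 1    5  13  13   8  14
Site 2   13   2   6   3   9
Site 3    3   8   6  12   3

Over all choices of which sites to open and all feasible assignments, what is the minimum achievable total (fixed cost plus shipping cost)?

Open {Site 2, Site 3}; cheapest assignment that respects the capacities:
  Site 2 (cap 16, load 14): N-β, N-δ — cost 2×2 + 12×3 = 40
  Site 3 (cap 13, load 11): N-α, N-γ, N-ε — cost 3×3 + 5×6 + 3×3 = 48
  Shipping 88, fixed 177 → total 265.
  Any other capacity-feasible assignment to {Site 2, Site 3} ships for at least 88.
Compare {Site 1, Site 3}: its best feasible assignment gives total 295.
Compare {Site 1, Site 2, Site 3}: its best feasible assignment gives total 328.
Every other set of open sites that can feasibly serve all demand totals ≥ 295 even under its best assignment. Minimum: 265.

265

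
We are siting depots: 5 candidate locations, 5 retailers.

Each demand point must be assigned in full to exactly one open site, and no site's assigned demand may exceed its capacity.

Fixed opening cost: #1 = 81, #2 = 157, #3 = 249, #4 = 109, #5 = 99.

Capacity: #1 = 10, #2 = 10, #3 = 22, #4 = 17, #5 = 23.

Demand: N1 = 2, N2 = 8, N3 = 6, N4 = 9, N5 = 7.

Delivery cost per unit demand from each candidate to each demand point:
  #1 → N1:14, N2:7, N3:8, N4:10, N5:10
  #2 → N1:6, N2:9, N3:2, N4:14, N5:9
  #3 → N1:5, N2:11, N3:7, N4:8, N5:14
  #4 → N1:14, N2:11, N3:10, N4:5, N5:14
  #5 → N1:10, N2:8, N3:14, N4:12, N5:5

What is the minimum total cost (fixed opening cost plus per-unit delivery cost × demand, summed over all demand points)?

Open {#4, #5}; cheapest assignment that respects the capacities:
  #4 (cap 17, load 15): N3, N4 — cost 6×10 + 9×5 = 105
  #5 (cap 23, load 17): N1, N2, N5 — cost 2×10 + 8×8 + 7×5 = 119
  Shipping 224, fixed 208 → total 432.
  Any other capacity-feasible assignment to {#4, #5} ships for at least 224.
Compare {#1, #5}: its best feasible assignment gives total 473.
Compare {#1, #4, #5}: its best feasible assignment gives total 501.
Every other set of open sites that can feasibly serve all demand totals ≥ 473 even under its best assignment. Minimum: 432.

432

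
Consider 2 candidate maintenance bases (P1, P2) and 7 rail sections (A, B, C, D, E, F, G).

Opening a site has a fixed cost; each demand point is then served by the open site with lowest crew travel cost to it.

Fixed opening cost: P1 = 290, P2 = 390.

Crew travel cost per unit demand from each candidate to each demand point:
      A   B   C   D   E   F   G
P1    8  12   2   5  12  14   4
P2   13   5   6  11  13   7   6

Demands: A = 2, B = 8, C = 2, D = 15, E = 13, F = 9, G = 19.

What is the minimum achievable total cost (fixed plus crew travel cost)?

839

Open {P1}: assign each demand point to its cheapest open site.
  A→P1 2×8=16, B→P1 8×12=96, C→P1 2×2=4, D→P1 15×5=75, E→P1 13×12=156, F→P1 9×14=126, G→P1 19×4=76
  crew travel cost 549, fixed 290 → total 839.
Compare {P2}: crew travel cost 589 + fixed 390 = 979.
Compare {P1, P2}: crew travel cost 430 + fixed 680 = 1110.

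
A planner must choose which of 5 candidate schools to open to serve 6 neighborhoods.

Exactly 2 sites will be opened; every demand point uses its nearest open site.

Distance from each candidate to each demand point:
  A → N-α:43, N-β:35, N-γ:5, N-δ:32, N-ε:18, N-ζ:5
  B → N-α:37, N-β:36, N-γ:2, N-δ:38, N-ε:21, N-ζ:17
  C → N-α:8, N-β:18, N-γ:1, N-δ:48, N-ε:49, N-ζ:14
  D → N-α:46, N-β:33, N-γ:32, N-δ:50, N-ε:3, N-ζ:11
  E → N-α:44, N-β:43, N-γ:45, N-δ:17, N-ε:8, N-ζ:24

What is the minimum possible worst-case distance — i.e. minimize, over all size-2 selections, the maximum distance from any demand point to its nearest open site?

Open {C, E}.
  Farthest demand point is N-β at distance 18 (to C); all others are ≤ 18.
With {A, C} the worst case is 32.
With {A, B} the worst case is 37.
No size-2 selection achieves below 18.

18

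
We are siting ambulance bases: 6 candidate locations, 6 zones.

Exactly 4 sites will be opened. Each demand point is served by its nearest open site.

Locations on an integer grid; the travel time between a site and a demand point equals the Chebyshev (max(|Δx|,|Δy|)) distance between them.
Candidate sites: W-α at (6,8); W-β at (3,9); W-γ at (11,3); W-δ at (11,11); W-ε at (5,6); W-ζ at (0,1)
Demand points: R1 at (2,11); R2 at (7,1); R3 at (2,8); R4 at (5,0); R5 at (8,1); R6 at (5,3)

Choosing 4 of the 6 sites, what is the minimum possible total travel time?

18

Open {W-β, W-γ, W-ε, W-ζ}.
  R1→W-β 2, R2→W-γ 4, R3→W-β 1, R4→W-ζ 5, R5→W-γ 3, R6→W-ε 3  ⇒ total 18.
Compare {W-α, W-β, W-γ, W-ε}: total 19.
Compare {W-β, W-γ, W-δ, W-ε}: total 19.
No size-4 selection does better; minimum is 18.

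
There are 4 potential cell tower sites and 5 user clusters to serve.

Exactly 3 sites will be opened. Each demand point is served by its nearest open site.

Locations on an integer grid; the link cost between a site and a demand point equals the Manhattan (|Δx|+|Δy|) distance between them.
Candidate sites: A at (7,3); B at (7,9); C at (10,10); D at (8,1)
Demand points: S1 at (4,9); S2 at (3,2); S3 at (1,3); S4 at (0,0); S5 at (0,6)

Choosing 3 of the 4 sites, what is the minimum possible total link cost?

Open {A, B, D}.
  S1→B 3, S2→A 5, S3→A 6, S4→D 9, S5→A 10  ⇒ total 33.
Compare {A, B, C}: total 34.
Compare {A, C, D}: total 37.
No size-3 selection does better; minimum is 33.

33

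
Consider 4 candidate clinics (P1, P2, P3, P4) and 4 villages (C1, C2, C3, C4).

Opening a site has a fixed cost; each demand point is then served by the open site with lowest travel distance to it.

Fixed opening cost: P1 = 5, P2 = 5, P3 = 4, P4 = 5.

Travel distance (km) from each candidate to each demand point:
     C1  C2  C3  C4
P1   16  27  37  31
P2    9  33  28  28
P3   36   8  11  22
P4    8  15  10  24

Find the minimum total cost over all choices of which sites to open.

57

Open {P3, P4}: assign each demand point to its cheapest open site.
  C1→P4 8, C2→P3 8, C3→P4 10, C4→P3 22
  travel distance 48, fixed 9 → total 57.
Compare {P2, P3}: travel distance 50 + fixed 9 = 59.
Compare {P4}: travel distance 57 + fixed 5 = 62.
Compare {P1, P3, P4}: travel distance 48 + fixed 14 = 62.
All other subsets cost ≥ 59. Minimum total cost: 57.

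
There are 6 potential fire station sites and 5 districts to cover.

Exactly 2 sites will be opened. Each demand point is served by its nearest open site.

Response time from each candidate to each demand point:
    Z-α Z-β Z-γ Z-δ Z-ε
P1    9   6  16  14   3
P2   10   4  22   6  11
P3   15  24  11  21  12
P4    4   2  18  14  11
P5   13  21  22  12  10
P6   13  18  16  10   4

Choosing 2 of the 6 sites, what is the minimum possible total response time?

Open {P4, P6}.
  Z-α→P4 4, Z-β→P4 2, Z-γ→P6 16, Z-δ→P6 10, Z-ε→P6 4  ⇒ total 36.
Compare {P1, P2}: total 38.
Compare {P1, P4}: total 39.
No size-2 selection does better; minimum is 36.

36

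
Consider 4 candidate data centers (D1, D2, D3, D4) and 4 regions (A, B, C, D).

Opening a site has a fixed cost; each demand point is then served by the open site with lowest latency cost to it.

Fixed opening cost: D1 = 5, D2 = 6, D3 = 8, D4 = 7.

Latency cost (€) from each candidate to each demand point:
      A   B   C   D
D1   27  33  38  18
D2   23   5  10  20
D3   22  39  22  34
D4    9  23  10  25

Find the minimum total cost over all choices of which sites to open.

57

Open {D2, D4}: assign each demand point to its cheapest open site.
  A→D4 9, B→D2 5, C→D2 10, D→D2 20
  latency cost 44, fixed 13 → total 57.
Compare {D1, D2, D4}: latency cost 42 + fixed 18 = 60.
Compare {D2}: latency cost 58 + fixed 6 = 64.
Compare {D2, D3, D4}: latency cost 44 + fixed 21 = 65.
All other subsets cost ≥ 60. Minimum total cost: 57.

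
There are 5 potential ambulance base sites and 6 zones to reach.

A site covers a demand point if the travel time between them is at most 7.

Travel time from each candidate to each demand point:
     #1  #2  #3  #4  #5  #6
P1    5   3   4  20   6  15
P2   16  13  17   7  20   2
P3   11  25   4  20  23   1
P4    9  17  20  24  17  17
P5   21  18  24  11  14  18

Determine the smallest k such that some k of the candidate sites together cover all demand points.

2

Coverage sets (demand points within 7 of each site):
  P1: {#1, #2, #3, #5}
  P2: {#4, #6}
  P3: {#3, #6}
  P4: {}
  P5: {}
No single site covers all 6 demand points.
But {P1, P2} covers everything, so the minimum is 2.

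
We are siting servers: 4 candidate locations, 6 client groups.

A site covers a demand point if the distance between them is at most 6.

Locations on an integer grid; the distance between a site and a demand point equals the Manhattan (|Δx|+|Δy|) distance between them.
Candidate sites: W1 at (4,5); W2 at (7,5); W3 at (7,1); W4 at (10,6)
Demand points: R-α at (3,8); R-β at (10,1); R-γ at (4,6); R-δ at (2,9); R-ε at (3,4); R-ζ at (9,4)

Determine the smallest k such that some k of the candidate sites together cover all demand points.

Coverage sets (demand points within 6 of each site):
  W1: {R-α, R-γ, R-δ, R-ε, R-ζ}
  W2: {R-γ, R-ε, R-ζ}
  W3: {R-β, R-ζ}
  W4: {R-β, R-γ, R-ζ}
No single site covers all 6 demand points.
But {W1, W3} covers everything, so the minimum is 2.

2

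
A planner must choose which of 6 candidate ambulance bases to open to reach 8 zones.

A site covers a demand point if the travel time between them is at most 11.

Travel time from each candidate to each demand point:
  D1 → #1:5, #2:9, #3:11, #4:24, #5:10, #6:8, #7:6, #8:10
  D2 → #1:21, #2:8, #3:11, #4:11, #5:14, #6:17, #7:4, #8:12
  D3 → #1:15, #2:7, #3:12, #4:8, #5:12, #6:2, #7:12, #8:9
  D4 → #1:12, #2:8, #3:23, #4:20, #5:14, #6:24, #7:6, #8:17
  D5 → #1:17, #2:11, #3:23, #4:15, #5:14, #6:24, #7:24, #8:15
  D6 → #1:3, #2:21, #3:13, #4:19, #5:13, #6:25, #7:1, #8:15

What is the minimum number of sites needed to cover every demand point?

Coverage sets (demand points within 11 of each site):
  D1: {#1, #2, #3, #5, #6, #7, #8}
  D2: {#2, #3, #4, #7}
  D3: {#2, #4, #6, #8}
  D4: {#2, #7}
  D5: {#2}
  D6: {#1, #7}
No single site covers all 8 demand points.
But {D1, D2} covers everything, so the minimum is 2.

2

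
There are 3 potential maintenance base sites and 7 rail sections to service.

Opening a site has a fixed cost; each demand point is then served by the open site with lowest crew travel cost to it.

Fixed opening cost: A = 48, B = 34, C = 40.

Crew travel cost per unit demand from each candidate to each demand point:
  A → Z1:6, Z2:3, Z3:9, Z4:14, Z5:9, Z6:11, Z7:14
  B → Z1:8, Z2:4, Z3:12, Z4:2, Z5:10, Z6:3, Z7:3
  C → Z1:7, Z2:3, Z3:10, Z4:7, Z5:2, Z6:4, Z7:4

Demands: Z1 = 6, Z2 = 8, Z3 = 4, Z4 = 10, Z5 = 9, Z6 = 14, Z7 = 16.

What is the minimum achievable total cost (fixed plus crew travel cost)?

308

Open {B, C}: assign each demand point to its cheapest open site.
  Z1→C 6×7=42, Z2→C 8×3=24, Z3→C 4×10=40, Z4→B 10×2=20, Z5→C 9×2=18, Z6→B 14×3=42, Z7→B 16×3=48
  crew travel cost 234, fixed 74 → total 308.
Compare {A, B, C}: crew travel cost 224 + fixed 122 = 346.
Compare {C}: crew travel cost 314 + fixed 40 = 354.
Compare {B}: crew travel cost 328 + fixed 34 = 362.
All other subsets cost ≥ 346. Minimum total cost: 308.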